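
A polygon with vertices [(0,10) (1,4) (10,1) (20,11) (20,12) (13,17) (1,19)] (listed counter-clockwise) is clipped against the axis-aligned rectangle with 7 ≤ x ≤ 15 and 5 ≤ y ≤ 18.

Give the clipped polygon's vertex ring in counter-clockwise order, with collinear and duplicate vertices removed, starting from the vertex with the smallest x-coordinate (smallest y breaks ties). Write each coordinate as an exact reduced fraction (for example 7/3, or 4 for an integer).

Clipped polygon: [(7,5) (14,5) (15,6) (15,109/7) (13,17) (7,18)]

1. After x ≥ 7: [(7,2) (10,1) (20,11) (20,12) (13,17) (7,18)]
2. After x ≤ 15: [(7,2) (10,1) (15,6) (15,109/7) (13,17) (7,18)]
3. After y ≥ 5: [(7,5) (14,5) (15,6) (15,109/7) (13,17) (7,18)]
4. After y ≤ 18: [(7,5) (14,5) (15,6) (15,109/7) (13,17) (7,18)]
5. Canonical ring: [(7,5) (14,5) (15,6) (15,109/7) (13,17) (7,18)]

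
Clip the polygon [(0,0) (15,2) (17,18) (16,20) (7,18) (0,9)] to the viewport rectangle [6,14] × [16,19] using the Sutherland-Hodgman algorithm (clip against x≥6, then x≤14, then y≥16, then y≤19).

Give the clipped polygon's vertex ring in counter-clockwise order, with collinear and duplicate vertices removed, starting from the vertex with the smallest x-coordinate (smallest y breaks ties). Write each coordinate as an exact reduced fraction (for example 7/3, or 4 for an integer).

Clipped polygon: [(6,16) (14,16) (14,19) (23/2,19) (7,18) (6,117/7)]

1. After x ≥ 6: [(6,4/5) (15,2) (17,18) (16,20) (7,18) (6,117/7)]
2. After x ≤ 14: [(6,4/5) (14,28/15) (14,176/9) (7,18) (6,117/7)]
3. After y ≥ 16: [(6,16) (14,16) (14,176/9) (7,18) (6,117/7)]
4. After y ≤ 19: [(6,16) (14,16) (14,19) (23/2,19) (7,18) (6,117/7)]
5. Canonical ring: [(6,16) (14,16) (14,19) (23/2,19) (7,18) (6,117/7)]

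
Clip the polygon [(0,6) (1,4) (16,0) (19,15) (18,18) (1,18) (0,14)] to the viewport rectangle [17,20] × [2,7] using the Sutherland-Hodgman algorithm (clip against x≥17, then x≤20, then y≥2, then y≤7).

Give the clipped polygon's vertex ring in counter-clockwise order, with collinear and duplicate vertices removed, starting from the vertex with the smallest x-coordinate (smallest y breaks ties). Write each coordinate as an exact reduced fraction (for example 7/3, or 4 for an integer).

1. After x ≥ 17: [(17,5) (19,15) (18,18) (17,18)]
2. After x ≤ 20: [(17,5) (19,15) (18,18) (17,18)]
3. After y ≥ 2: [(17,5) (19,15) (18,18) (17,18)]
4. After y ≤ 7: [(17,7) (17,5) (87/5,7)]
5. Canonical ring: [(17,5) (87/5,7) (17,7)]

Clipped polygon: [(17,5) (87/5,7) (17,7)]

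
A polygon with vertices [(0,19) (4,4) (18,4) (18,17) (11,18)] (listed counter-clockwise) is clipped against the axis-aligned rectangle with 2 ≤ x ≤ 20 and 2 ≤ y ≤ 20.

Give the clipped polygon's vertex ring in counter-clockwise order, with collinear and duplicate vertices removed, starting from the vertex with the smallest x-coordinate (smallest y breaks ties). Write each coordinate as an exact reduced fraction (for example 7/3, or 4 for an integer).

Clipped polygon: [(2,23/2) (4,4) (18,4) (18,17) (11,18) (2,207/11)]

1. After x ≥ 2: [(2,207/11) (2,23/2) (4,4) (18,4) (18,17) (11,18)]
2. After x ≤ 20: [(2,207/11) (2,23/2) (4,4) (18,4) (18,17) (11,18)]
3. After y ≥ 2: [(2,207/11) (2,23/2) (4,4) (18,4) (18,17) (11,18)]
4. After y ≤ 20: [(2,207/11) (2,23/2) (4,4) (18,4) (18,17) (11,18)]
5. Canonical ring: [(2,23/2) (4,4) (18,4) (18,17) (11,18) (2,207/11)]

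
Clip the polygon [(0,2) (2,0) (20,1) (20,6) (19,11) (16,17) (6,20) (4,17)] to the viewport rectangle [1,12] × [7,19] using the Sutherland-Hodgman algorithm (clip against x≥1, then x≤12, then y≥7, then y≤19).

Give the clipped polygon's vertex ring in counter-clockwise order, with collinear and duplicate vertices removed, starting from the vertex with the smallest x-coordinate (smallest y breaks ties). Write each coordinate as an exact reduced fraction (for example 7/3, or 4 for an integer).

1. After x ≥ 1: [(1,23/4) (1,1) (2,0) (20,1) (20,6) (19,11) (16,17) (6,20) (4,17)]
2. After x ≤ 12: [(1,23/4) (1,1) (2,0) (12,5/9) (12,91/5) (6,20) (4,17)]
3. After y ≥ 7: [(4/3,7) (12,7) (12,91/5) (6,20) (4,17)]
4. After y ≤ 19: [(4/3,7) (12,7) (12,91/5) (28/3,19) (16/3,19) (4,17)]
5. Canonical ring: [(4/3,7) (12,7) (12,91/5) (28/3,19) (16/3,19) (4,17)]

Clipped polygon: [(4/3,7) (12,7) (12,91/5) (28/3,19) (16/3,19) (4,17)]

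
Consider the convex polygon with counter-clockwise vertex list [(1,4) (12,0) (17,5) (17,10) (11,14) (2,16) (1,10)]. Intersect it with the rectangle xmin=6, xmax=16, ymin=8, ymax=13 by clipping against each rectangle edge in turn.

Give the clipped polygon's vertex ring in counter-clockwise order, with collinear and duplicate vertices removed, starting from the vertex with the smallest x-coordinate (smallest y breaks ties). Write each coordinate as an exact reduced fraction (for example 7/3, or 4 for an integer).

Clipped polygon: [(6,8) (16,8) (16,32/3) (25/2,13) (6,13)]

1. After x ≥ 6: [(6,24/11) (12,0) (17,5) (17,10) (11,14) (6,136/9)]
2. After x ≤ 16: [(6,24/11) (12,0) (16,4) (16,32/3) (11,14) (6,136/9)]
3. After y ≥ 8: [(6,8) (16,8) (16,32/3) (11,14) (6,136/9)]
4. After y ≤ 13: [(6,13) (6,8) (16,8) (16,32/3) (25/2,13)]
5. Canonical ring: [(6,8) (16,8) (16,32/3) (25/2,13) (6,13)]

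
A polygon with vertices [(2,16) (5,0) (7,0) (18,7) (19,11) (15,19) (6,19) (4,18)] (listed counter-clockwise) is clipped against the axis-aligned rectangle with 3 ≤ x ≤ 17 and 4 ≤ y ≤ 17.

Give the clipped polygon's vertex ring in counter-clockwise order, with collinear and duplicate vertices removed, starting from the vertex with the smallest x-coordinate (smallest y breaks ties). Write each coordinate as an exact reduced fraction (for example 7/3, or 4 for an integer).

1. After x ≥ 3: [(3,17) (3,32/3) (5,0) (7,0) (18,7) (19,11) (15,19) (6,19) (4,18)]
2. After x ≤ 17: [(3,17) (3,32/3) (5,0) (7,0) (17,70/11) (17,15) (15,19) (6,19) (4,18)]
3. After y ≥ 4: [(3,17) (3,32/3) (17/4,4) (93/7,4) (17,70/11) (17,15) (15,19) (6,19) (4,18)]
4. After y ≤ 17: [(3,17) (3,17) (3,32/3) (17/4,4) (93/7,4) (17,70/11) (17,15) (16,17)]
5. Canonical ring: [(3,32/3) (17/4,4) (93/7,4) (17,70/11) (17,15) (16,17) (3,17)]

Clipped polygon: [(3,32/3) (17/4,4) (93/7,4) (17,70/11) (17,15) (16,17) (3,17)]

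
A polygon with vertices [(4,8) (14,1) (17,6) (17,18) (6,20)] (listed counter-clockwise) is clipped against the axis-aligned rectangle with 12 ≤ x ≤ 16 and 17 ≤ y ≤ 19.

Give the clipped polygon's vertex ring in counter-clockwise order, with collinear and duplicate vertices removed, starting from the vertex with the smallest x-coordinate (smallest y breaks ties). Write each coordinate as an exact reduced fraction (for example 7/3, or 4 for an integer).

1. After x ≥ 12: [(12,12/5) (14,1) (17,6) (17,18) (12,208/11)]
2. After x ≤ 16: [(12,12/5) (14,1) (16,13/3) (16,200/11) (12,208/11)]
3. After y ≥ 17: [(12,17) (16,17) (16,200/11) (12,208/11)]
4. After y ≤ 19: [(12,17) (16,17) (16,200/11) (12,208/11)]
5. Canonical ring: [(12,17) (16,17) (16,200/11) (12,208/11)]

Clipped polygon: [(12,17) (16,17) (16,200/11) (12,208/11)]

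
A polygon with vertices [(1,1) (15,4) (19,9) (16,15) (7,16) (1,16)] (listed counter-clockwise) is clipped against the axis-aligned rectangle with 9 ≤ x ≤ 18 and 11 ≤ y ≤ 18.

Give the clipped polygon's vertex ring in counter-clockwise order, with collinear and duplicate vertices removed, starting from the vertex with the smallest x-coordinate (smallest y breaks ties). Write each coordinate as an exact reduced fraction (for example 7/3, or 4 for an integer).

Clipped polygon: [(9,11) (18,11) (16,15) (9,142/9)]

1. After x ≥ 9: [(9,19/7) (15,4) (19,9) (16,15) (9,142/9)]
2. After x ≤ 18: [(9,19/7) (15,4) (18,31/4) (18,11) (16,15) (9,142/9)]
3. After y ≥ 11: [(9,11) (18,11) (18,11) (16,15) (9,142/9)]
4. After y ≤ 18: [(9,11) (18,11) (18,11) (16,15) (9,142/9)]
5. Canonical ring: [(9,11) (18,11) (16,15) (9,142/9)]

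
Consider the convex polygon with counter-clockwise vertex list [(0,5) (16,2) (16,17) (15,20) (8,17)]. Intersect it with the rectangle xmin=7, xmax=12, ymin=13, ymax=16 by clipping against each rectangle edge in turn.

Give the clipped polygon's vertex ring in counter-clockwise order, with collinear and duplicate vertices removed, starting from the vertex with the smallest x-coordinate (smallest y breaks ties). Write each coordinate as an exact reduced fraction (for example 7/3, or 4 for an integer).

Clipped polygon: [(7,13) (12,13) (12,16) (22/3,16) (7,31/2)]

1. After x ≥ 7: [(7,31/2) (7,59/16) (16,2) (16,17) (15,20) (8,17)]
2. After x ≤ 12: [(7,31/2) (7,59/16) (12,11/4) (12,131/7) (8,17)]
3. After y ≥ 13: [(7,31/2) (7,13) (12,13) (12,131/7) (8,17)]
4. After y ≤ 16: [(22/3,16) (7,31/2) (7,13) (12,13) (12,16)]
5. Canonical ring: [(7,13) (12,13) (12,16) (22/3,16) (7,31/2)]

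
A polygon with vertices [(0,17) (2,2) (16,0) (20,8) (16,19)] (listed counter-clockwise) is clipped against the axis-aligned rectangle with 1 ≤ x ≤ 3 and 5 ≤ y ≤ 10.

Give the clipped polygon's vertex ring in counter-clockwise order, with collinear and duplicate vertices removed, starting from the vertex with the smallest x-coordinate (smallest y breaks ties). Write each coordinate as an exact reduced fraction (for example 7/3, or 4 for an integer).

Clipped polygon: [(1,19/2) (8/5,5) (3,5) (3,10) (1,10)]

1. After x ≥ 1: [(1,137/8) (1,19/2) (2,2) (16,0) (20,8) (16,19)]
2. After x ≤ 3: [(3,139/8) (1,137/8) (1,19/2) (2,2) (3,13/7)]
3. After y ≥ 5: [(3,5) (3,139/8) (1,137/8) (1,19/2) (8/5,5)]
4. After y ≤ 10: [(3,5) (3,10) (1,10) (1,19/2) (8/5,5)]
5. Canonical ring: [(1,19/2) (8/5,5) (3,5) (3,10) (1,10)]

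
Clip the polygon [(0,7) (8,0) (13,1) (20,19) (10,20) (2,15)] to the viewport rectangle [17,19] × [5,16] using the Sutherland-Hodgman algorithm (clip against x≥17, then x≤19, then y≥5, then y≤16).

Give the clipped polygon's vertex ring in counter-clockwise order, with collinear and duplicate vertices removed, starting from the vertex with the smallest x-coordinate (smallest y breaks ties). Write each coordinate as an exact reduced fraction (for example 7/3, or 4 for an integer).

1. After x ≥ 17: [(17,79/7) (20,19) (17,193/10)]
2. After x ≤ 19: [(17,79/7) (19,115/7) (19,191/10) (17,193/10)]
3. After y ≥ 5: [(17,79/7) (19,115/7) (19,191/10) (17,193/10)]
4. After y ≤ 16: [(17,16) (17,79/7) (113/6,16)]
5. Canonical ring: [(17,79/7) (113/6,16) (17,16)]

Clipped polygon: [(17,79/7) (113/6,16) (17,16)]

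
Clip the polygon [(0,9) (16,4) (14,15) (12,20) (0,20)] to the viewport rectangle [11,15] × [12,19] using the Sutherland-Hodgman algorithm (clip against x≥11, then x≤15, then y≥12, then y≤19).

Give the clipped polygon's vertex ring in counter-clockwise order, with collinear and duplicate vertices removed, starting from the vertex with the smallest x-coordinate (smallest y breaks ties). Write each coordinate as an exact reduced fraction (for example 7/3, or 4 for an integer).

Clipped polygon: [(11,12) (160/11,12) (14,15) (62/5,19) (11,19)]

1. After x ≥ 11: [(11,89/16) (16,4) (14,15) (12,20) (11,20)]
2. After x ≤ 15: [(11,89/16) (15,69/16) (15,19/2) (14,15) (12,20) (11,20)]
3. After y ≥ 12: [(11,12) (160/11,12) (14,15) (12,20) (11,20)]
4. After y ≤ 19: [(11,19) (11,12) (160/11,12) (14,15) (62/5,19)]
5. Canonical ring: [(11,12) (160/11,12) (14,15) (62/5,19) (11,19)]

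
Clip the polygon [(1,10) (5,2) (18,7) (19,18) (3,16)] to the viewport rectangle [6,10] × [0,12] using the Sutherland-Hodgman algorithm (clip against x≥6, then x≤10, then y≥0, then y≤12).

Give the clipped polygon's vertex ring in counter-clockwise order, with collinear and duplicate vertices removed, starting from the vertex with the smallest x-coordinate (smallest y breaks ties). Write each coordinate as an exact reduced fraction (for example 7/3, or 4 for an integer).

Clipped polygon: [(6,31/13) (10,51/13) (10,12) (6,12)]

1. After x ≥ 6: [(6,31/13) (18,7) (19,18) (6,131/8)]
2. After x ≤ 10: [(6,31/13) (10,51/13) (10,135/8) (6,131/8)]
3. After y ≥ 0: [(6,31/13) (10,51/13) (10,135/8) (6,131/8)]
4. After y ≤ 12: [(6,12) (6,31/13) (10,51/13) (10,12)]
5. Canonical ring: [(6,31/13) (10,51/13) (10,12) (6,12)]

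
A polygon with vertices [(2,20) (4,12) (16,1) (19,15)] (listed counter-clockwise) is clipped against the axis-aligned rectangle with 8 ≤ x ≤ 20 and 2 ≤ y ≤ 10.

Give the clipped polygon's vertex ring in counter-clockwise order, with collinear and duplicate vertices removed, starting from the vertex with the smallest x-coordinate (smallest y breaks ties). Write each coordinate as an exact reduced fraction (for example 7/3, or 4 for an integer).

Clipped polygon: [(8,25/3) (164/11,2) (227/14,2) (251/14,10) (8,10)]

1. After x ≥ 8: [(8,310/17) (8,25/3) (16,1) (19,15)]
2. After x ≤ 20: [(8,310/17) (8,25/3) (16,1) (19,15)]
3. After y ≥ 2: [(8,310/17) (8,25/3) (164/11,2) (227/14,2) (19,15)]
4. After y ≤ 10: [(8,10) (8,25/3) (164/11,2) (227/14,2) (251/14,10)]
5. Canonical ring: [(8,25/3) (164/11,2) (227/14,2) (251/14,10) (8,10)]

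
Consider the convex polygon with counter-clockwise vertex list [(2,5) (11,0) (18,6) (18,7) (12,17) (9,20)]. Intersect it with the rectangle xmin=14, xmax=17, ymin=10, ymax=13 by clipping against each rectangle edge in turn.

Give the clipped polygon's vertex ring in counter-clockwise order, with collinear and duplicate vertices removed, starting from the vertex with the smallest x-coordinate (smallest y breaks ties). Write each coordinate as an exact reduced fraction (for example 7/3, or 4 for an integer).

Clipped polygon: [(14,10) (81/5,10) (72/5,13) (14,13)]

1. After x ≥ 14: [(14,18/7) (18,6) (18,7) (14,41/3)]
2. After x ≤ 17: [(14,18/7) (17,36/7) (17,26/3) (14,41/3)]
3. After y ≥ 10: [(14,10) (81/5,10) (14,41/3)]
4. After y ≤ 13: [(14,13) (14,10) (81/5,10) (72/5,13)]
5. Canonical ring: [(14,10) (81/5,10) (72/5,13) (14,13)]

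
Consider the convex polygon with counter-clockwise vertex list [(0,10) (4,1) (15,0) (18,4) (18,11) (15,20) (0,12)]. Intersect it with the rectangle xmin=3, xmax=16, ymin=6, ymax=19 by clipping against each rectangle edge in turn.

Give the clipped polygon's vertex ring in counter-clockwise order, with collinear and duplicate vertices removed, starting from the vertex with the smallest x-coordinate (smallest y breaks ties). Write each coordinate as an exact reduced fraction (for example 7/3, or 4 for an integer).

1. After x ≥ 3: [(3,13/4) (4,1) (15,0) (18,4) (18,11) (15,20) (3,68/5)]
2. After x ≤ 16: [(3,13/4) (4,1) (15,0) (16,4/3) (16,17) (15,20) (3,68/5)]
3. After y ≥ 6: [(3,6) (16,6) (16,17) (15,20) (3,68/5)]
4. After y ≤ 19: [(3,6) (16,6) (16,17) (46/3,19) (105/8,19) (3,68/5)]
5. Canonical ring: [(3,6) (16,6) (16,17) (46/3,19) (105/8,19) (3,68/5)]

Clipped polygon: [(3,6) (16,6) (16,17) (46/3,19) (105/8,19) (3,68/5)]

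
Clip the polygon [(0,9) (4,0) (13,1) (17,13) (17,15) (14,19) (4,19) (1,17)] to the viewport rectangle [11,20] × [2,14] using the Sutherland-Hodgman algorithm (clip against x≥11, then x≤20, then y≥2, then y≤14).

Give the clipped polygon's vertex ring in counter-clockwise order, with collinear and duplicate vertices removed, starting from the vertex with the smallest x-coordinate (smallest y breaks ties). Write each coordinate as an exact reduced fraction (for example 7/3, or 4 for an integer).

Clipped polygon: [(11,2) (40/3,2) (17,13) (17,14) (11,14)]

1. After x ≥ 11: [(11,7/9) (13,1) (17,13) (17,15) (14,19) (11,19)]
2. After x ≤ 20: [(11,7/9) (13,1) (17,13) (17,15) (14,19) (11,19)]
3. After y ≥ 2: [(11,2) (40/3,2) (17,13) (17,15) (14,19) (11,19)]
4. After y ≤ 14: [(11,14) (11,2) (40/3,2) (17,13) (17,14)]
5. Canonical ring: [(11,2) (40/3,2) (17,13) (17,14) (11,14)]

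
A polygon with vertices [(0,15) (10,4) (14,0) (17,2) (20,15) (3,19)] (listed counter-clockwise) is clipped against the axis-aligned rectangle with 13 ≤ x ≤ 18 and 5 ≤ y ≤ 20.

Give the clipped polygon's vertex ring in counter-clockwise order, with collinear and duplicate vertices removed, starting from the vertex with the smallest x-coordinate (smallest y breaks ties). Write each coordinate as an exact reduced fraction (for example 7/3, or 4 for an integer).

Clipped polygon: [(13,5) (230/13,5) (18,19/3) (18,263/17) (13,283/17)]

1. After x ≥ 13: [(13,1) (14,0) (17,2) (20,15) (13,283/17)]
2. After x ≤ 18: [(13,1) (14,0) (17,2) (18,19/3) (18,263/17) (13,283/17)]
3. After y ≥ 5: [(13,5) (230/13,5) (18,19/3) (18,263/17) (13,283/17)]
4. After y ≤ 20: [(13,5) (230/13,5) (18,19/3) (18,263/17) (13,283/17)]
5. Canonical ring: [(13,5) (230/13,5) (18,19/3) (18,263/17) (13,283/17)]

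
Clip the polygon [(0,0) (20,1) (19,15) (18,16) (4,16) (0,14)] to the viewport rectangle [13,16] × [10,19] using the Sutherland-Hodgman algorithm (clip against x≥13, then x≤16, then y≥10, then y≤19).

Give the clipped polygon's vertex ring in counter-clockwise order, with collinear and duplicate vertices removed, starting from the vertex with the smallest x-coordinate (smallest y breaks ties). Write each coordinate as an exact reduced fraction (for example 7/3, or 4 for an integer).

Clipped polygon: [(13,10) (16,10) (16,16) (13,16)]

1. After x ≥ 13: [(13,13/20) (20,1) (19,15) (18,16) (13,16)]
2. After x ≤ 16: [(13,13/20) (16,4/5) (16,16) (13,16)]
3. After y ≥ 10: [(13,10) (16,10) (16,16) (13,16)]
4. After y ≤ 19: [(13,10) (16,10) (16,16) (13,16)]
5. Canonical ring: [(13,10) (16,10) (16,16) (13,16)]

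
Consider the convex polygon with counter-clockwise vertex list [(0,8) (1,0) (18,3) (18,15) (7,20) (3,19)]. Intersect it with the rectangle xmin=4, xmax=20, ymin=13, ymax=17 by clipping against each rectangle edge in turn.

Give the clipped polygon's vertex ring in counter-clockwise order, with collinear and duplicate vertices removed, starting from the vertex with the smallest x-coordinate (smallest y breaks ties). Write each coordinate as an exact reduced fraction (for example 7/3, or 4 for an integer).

Clipped polygon: [(4,13) (18,13) (18,15) (68/5,17) (4,17)]

1. After x ≥ 4: [(4,9/17) (18,3) (18,15) (7,20) (4,77/4)]
2. After x ≤ 20: [(4,9/17) (18,3) (18,15) (7,20) (4,77/4)]
3. After y ≥ 13: [(4,13) (18,13) (18,15) (7,20) (4,77/4)]
4. After y ≤ 17: [(4,17) (4,13) (18,13) (18,15) (68/5,17)]
5. Canonical ring: [(4,13) (18,13) (18,15) (68/5,17) (4,17)]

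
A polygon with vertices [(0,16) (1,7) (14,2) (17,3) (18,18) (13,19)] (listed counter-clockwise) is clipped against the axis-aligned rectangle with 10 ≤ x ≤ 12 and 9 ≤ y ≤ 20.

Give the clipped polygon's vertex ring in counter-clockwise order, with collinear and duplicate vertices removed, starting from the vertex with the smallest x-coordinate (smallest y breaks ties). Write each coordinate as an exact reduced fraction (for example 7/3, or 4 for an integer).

Clipped polygon: [(10,9) (12,9) (12,244/13) (10,238/13)]

1. After x ≥ 10: [(10,238/13) (10,46/13) (14,2) (17,3) (18,18) (13,19)]
2. After x ≤ 12: [(12,244/13) (10,238/13) (10,46/13) (12,36/13)]
3. After y ≥ 9: [(12,9) (12,244/13) (10,238/13) (10,9)]
4. After y ≤ 20: [(12,9) (12,244/13) (10,238/13) (10,9)]
5. Canonical ring: [(10,9) (12,9) (12,244/13) (10,238/13)]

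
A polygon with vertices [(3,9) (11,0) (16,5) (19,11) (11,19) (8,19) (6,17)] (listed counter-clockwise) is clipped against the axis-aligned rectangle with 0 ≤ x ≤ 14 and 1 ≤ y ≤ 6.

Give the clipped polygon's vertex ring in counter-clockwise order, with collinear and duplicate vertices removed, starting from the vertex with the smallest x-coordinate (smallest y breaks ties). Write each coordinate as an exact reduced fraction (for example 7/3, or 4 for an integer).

Clipped polygon: [(17/3,6) (91/9,1) (12,1) (14,3) (14,6)]

1. After x ≥ 0: [(3,9) (11,0) (16,5) (19,11) (11,19) (8,19) (6,17)]
2. After x ≤ 14: [(3,9) (11,0) (14,3) (14,16) (11,19) (8,19) (6,17)]
3. After y ≥ 1: [(3,9) (91/9,1) (12,1) (14,3) (14,16) (11,19) (8,19) (6,17)]
4. After y ≤ 6: [(17/3,6) (91/9,1) (12,1) (14,3) (14,6)]
5. Canonical ring: [(17/3,6) (91/9,1) (12,1) (14,3) (14,6)]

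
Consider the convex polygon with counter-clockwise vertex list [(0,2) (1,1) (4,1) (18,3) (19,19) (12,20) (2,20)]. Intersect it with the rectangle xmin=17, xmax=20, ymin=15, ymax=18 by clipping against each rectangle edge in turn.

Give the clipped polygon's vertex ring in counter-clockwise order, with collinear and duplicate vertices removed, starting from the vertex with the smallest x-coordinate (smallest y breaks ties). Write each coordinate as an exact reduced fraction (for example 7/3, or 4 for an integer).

Clipped polygon: [(17,15) (75/4,15) (303/16,18) (17,18)]

1. After x ≥ 17: [(17,20/7) (18,3) (19,19) (17,135/7)]
2. After x ≤ 20: [(17,20/7) (18,3) (19,19) (17,135/7)]
3. After y ≥ 15: [(17,15) (75/4,15) (19,19) (17,135/7)]
4. After y ≤ 18: [(17,18) (17,15) (75/4,15) (303/16,18)]
5. Canonical ring: [(17,15) (75/4,15) (303/16,18) (17,18)]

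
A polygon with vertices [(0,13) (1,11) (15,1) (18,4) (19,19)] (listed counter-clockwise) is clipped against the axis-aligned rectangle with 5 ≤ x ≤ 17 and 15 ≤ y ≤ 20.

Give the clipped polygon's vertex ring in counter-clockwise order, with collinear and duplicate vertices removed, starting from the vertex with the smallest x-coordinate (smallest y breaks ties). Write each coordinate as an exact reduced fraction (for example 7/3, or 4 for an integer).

Clipped polygon: [(19/3,15) (17,15) (17,349/19)]

1. After x ≥ 5: [(5,277/19) (5,57/7) (15,1) (18,4) (19,19)]
2. After x ≤ 17: [(17,349/19) (5,277/19) (5,57/7) (15,1) (17,3)]
3. After y ≥ 15: [(17,15) (17,349/19) (19/3,15)]
4. After y ≤ 20: [(17,15) (17,349/19) (19/3,15)]
5. Canonical ring: [(19/3,15) (17,15) (17,349/19)]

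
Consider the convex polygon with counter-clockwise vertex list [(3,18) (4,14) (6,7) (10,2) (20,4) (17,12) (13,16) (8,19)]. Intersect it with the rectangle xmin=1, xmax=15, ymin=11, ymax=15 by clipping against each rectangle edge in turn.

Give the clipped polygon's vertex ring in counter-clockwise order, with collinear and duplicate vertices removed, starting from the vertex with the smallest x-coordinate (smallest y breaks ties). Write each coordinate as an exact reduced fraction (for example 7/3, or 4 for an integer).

1. After x ≥ 1: [(3,18) (4,14) (6,7) (10,2) (20,4) (17,12) (13,16) (8,19)]
2. After x ≤ 15: [(3,18) (4,14) (6,7) (10,2) (15,3) (15,14) (13,16) (8,19)]
3. After y ≥ 11: [(3,18) (4,14) (34/7,11) (15,11) (15,14) (13,16) (8,19)]
4. After y ≤ 15: [(15/4,15) (4,14) (34/7,11) (15,11) (15,14) (14,15)]
5. Canonical ring: [(15/4,15) (4,14) (34/7,11) (15,11) (15,14) (14,15)]

Clipped polygon: [(15/4,15) (4,14) (34/7,11) (15,11) (15,14) (14,15)]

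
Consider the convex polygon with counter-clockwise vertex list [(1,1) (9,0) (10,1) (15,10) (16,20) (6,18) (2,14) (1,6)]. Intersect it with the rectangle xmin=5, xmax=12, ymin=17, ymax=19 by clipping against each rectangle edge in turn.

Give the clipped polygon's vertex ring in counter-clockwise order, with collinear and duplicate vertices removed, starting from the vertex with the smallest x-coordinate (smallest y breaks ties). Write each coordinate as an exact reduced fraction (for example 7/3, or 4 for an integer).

Clipped polygon: [(5,17) (12,17) (12,19) (11,19) (6,18)]

1. After x ≥ 5: [(5,1/2) (9,0) (10,1) (15,10) (16,20) (6,18) (5,17)]
2. After x ≤ 12: [(5,1/2) (9,0) (10,1) (12,23/5) (12,96/5) (6,18) (5,17)]
3. After y ≥ 17: [(5,17) (12,17) (12,96/5) (6,18) (5,17)]
4. After y ≤ 19: [(5,17) (12,17) (12,19) (11,19) (6,18) (5,17)]
5. Canonical ring: [(5,17) (12,17) (12,19) (11,19) (6,18)]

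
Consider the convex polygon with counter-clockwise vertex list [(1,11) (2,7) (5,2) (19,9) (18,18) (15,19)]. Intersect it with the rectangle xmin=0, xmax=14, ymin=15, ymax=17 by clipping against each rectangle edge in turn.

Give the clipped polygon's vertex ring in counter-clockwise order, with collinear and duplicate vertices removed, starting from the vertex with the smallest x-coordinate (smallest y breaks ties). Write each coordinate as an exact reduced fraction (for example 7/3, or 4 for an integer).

Clipped polygon: [(8,15) (14,15) (14,17) (23/2,17)]

1. After x ≥ 0: [(1,11) (2,7) (5,2) (19,9) (18,18) (15,19)]
2. After x ≤ 14: [(14,129/7) (1,11) (2,7) (5,2) (14,13/2)]
3. After y ≥ 15: [(14,15) (14,129/7) (8,15)]
4. After y ≤ 17: [(14,15) (14,17) (23/2,17) (8,15)]
5. Canonical ring: [(8,15) (14,15) (14,17) (23/2,17)]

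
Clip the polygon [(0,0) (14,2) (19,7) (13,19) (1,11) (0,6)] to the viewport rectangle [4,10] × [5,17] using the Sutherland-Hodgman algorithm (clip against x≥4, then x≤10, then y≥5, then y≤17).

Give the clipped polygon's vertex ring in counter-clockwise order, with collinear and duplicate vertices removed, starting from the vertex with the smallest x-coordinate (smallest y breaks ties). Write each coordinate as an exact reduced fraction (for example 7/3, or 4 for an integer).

1. After x ≥ 4: [(4,4/7) (14,2) (19,7) (13,19) (4,13)]
2. After x ≤ 10: [(4,4/7) (10,10/7) (10,17) (4,13)]
3. After y ≥ 5: [(4,5) (10,5) (10,17) (4,13)]
4. After y ≤ 17: [(4,5) (10,5) (10,17) (4,13)]
5. Canonical ring: [(4,5) (10,5) (10,17) (4,13)]

Clipped polygon: [(4,5) (10,5) (10,17) (4,13)]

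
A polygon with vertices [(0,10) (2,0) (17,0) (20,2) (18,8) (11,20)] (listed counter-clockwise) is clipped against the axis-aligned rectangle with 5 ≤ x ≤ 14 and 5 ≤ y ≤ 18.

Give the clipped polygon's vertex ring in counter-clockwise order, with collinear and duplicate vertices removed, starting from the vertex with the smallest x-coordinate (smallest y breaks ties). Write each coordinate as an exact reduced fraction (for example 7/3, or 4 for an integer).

Clipped polygon: [(5,5) (14,5) (14,104/7) (73/6,18) (44/5,18) (5,160/11)]

1. After x ≥ 5: [(5,160/11) (5,0) (17,0) (20,2) (18,8) (11,20)]
2. After x ≤ 14: [(5,160/11) (5,0) (14,0) (14,104/7) (11,20)]
3. After y ≥ 5: [(5,160/11) (5,5) (14,5) (14,104/7) (11,20)]
4. After y ≤ 18: [(44/5,18) (5,160/11) (5,5) (14,5) (14,104/7) (73/6,18)]
5. Canonical ring: [(5,5) (14,5) (14,104/7) (73/6,18) (44/5,18) (5,160/11)]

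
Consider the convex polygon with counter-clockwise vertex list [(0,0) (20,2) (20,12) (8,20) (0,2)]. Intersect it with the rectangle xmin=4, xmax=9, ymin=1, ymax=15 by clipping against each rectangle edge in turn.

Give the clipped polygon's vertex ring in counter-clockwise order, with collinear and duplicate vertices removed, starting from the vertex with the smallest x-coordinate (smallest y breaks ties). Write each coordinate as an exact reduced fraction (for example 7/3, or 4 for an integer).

Clipped polygon: [(4,1) (9,1) (9,15) (52/9,15) (4,11)]

1. After x ≥ 4: [(4,2/5) (20,2) (20,12) (8,20) (4,11)]
2. After x ≤ 9: [(4,2/5) (9,9/10) (9,58/3) (8,20) (4,11)]
3. After y ≥ 1: [(4,1) (9,1) (9,58/3) (8,20) (4,11)]
4. After y ≤ 15: [(4,1) (9,1) (9,15) (52/9,15) (4,11)]
5. Canonical ring: [(4,1) (9,1) (9,15) (52/9,15) (4,11)]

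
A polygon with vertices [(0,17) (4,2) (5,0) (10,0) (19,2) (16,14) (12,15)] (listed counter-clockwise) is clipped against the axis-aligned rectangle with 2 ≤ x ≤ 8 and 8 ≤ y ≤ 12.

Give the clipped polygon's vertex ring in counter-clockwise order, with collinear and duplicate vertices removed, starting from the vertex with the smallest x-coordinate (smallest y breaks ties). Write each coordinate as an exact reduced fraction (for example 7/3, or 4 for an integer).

Clipped polygon: [(2,19/2) (12/5,8) (8,8) (8,12) (2,12)]

1. After x ≥ 2: [(2,50/3) (2,19/2) (4,2) (5,0) (10,0) (19,2) (16,14) (12,15)]
2. After x ≤ 8: [(8,47/3) (2,50/3) (2,19/2) (4,2) (5,0) (8,0)]
3. After y ≥ 8: [(8,8) (8,47/3) (2,50/3) (2,19/2) (12/5,8)]
4. After y ≤ 12: [(8,8) (8,12) (2,12) (2,19/2) (12/5,8)]
5. Canonical ring: [(2,19/2) (12/5,8) (8,8) (8,12) (2,12)]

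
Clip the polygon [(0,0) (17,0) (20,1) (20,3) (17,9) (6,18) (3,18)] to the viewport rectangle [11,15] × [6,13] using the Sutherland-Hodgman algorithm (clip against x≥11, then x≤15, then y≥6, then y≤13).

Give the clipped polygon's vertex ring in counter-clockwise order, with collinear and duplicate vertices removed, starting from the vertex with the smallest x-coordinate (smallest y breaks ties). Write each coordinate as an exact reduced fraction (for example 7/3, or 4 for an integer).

Clipped polygon: [(11,6) (15,6) (15,117/11) (109/9,13) (11,13)]

1. After x ≥ 11: [(11,0) (17,0) (20,1) (20,3) (17,9) (11,153/11)]
2. After x ≤ 15: [(11,0) (15,0) (15,117/11) (11,153/11)]
3. After y ≥ 6: [(11,6) (15,6) (15,117/11) (11,153/11)]
4. After y ≤ 13: [(11,13) (11,6) (15,6) (15,117/11) (109/9,13)]
5. Canonical ring: [(11,6) (15,6) (15,117/11) (109/9,13) (11,13)]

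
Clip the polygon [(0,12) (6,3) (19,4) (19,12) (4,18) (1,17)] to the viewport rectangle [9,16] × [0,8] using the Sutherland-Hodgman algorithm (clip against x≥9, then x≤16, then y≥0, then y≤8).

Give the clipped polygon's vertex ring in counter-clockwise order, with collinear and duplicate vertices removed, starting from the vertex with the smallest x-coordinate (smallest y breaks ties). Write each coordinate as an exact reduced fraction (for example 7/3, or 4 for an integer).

1. After x ≥ 9: [(9,42/13) (19,4) (19,12) (9,16)]
2. After x ≤ 16: [(9,42/13) (16,49/13) (16,66/5) (9,16)]
3. After y ≥ 0: [(9,42/13) (16,49/13) (16,66/5) (9,16)]
4. After y ≤ 8: [(9,8) (9,42/13) (16,49/13) (16,8)]
5. Canonical ring: [(9,42/13) (16,49/13) (16,8) (9,8)]

Clipped polygon: [(9,42/13) (16,49/13) (16,8) (9,8)]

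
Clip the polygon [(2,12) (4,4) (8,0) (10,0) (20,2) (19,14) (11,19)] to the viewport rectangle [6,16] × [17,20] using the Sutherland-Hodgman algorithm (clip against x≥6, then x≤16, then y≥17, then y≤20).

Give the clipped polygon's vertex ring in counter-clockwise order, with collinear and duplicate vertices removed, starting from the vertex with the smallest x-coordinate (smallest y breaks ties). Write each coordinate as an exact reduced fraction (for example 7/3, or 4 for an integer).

Clipped polygon: [(59/7,17) (71/5,17) (11,19)]

1. After x ≥ 6: [(6,136/9) (6,2) (8,0) (10,0) (20,2) (19,14) (11,19)]
2. After x ≤ 16: [(6,136/9) (6,2) (8,0) (10,0) (16,6/5) (16,127/8) (11,19)]
3. After y ≥ 17: [(59/7,17) (71/5,17) (11,19)]
4. After y ≤ 20: [(59/7,17) (71/5,17) (11,19)]
5. Canonical ring: [(59/7,17) (71/5,17) (11,19)]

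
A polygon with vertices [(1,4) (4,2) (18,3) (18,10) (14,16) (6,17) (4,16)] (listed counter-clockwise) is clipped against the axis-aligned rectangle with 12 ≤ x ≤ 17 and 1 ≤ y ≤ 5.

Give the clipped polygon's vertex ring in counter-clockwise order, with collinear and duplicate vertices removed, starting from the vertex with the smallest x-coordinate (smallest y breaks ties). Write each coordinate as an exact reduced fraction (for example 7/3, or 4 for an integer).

1. After x ≥ 12: [(12,18/7) (18,3) (18,10) (14,16) (12,65/4)]
2. After x ≤ 17: [(12,18/7) (17,41/14) (17,23/2) (14,16) (12,65/4)]
3. After y ≥ 1: [(12,18/7) (17,41/14) (17,23/2) (14,16) (12,65/4)]
4. After y ≤ 5: [(12,5) (12,18/7) (17,41/14) (17,5)]
5. Canonical ring: [(12,18/7) (17,41/14) (17,5) (12,5)]

Clipped polygon: [(12,18/7) (17,41/14) (17,5) (12,5)]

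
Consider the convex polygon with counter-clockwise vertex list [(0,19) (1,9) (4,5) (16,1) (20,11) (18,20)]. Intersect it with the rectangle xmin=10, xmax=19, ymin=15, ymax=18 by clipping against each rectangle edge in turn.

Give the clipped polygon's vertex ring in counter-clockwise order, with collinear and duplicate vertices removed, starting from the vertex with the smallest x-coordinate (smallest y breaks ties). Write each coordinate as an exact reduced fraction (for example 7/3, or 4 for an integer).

1. After x ≥ 10: [(10,176/9) (10,3) (16,1) (20,11) (18,20)]
2. After x ≤ 19: [(10,176/9) (10,3) (16,1) (19,17/2) (19,31/2) (18,20)]
3. After y ≥ 15: [(10,176/9) (10,15) (19,15) (19,31/2) (18,20)]
4. After y ≤ 18: [(10,18) (10,15) (19,15) (19,31/2) (166/9,18)]
5. Canonical ring: [(10,15) (19,15) (19,31/2) (166/9,18) (10,18)]

Clipped polygon: [(10,15) (19,15) (19,31/2) (166/9,18) (10,18)]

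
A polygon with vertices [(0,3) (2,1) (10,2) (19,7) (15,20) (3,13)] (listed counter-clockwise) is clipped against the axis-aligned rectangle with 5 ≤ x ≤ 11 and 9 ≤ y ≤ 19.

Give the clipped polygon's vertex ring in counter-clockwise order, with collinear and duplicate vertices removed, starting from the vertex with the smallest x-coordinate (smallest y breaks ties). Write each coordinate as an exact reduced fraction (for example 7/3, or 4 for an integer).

1. After x ≥ 5: [(5,11/8) (10,2) (19,7) (15,20) (5,85/6)]
2. After x ≤ 11: [(5,11/8) (10,2) (11,23/9) (11,53/3) (5,85/6)]
3. After y ≥ 9: [(5,9) (11,9) (11,53/3) (5,85/6)]
4. After y ≤ 19: [(5,9) (11,9) (11,53/3) (5,85/6)]
5. Canonical ring: [(5,9) (11,9) (11,53/3) (5,85/6)]

Clipped polygon: [(5,9) (11,9) (11,53/3) (5,85/6)]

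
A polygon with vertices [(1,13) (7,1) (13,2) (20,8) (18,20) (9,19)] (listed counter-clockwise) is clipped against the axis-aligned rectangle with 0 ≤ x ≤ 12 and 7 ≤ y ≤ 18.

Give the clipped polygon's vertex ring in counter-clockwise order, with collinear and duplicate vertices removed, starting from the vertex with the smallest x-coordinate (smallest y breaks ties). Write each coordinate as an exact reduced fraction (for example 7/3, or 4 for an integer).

1. After x ≥ 0: [(1,13) (7,1) (13,2) (20,8) (18,20) (9,19)]
2. After x ≤ 12: [(1,13) (7,1) (12,11/6) (12,58/3) (9,19)]
3. After y ≥ 7: [(1,13) (4,7) (12,7) (12,58/3) (9,19)]
4. After y ≤ 18: [(23/3,18) (1,13) (4,7) (12,7) (12,18)]
5. Canonical ring: [(1,13) (4,7) (12,7) (12,18) (23/3,18)]

Clipped polygon: [(1,13) (4,7) (12,7) (12,18) (23/3,18)]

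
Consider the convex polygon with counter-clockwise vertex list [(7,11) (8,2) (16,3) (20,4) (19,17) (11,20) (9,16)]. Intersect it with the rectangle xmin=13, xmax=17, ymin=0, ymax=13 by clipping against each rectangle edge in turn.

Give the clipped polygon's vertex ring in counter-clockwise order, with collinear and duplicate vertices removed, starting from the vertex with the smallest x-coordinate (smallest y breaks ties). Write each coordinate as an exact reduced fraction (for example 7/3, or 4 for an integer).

Clipped polygon: [(13,21/8) (16,3) (17,13/4) (17,13) (13,13)]

1. After x ≥ 13: [(13,21/8) (16,3) (20,4) (19,17) (13,77/4)]
2. After x ≤ 17: [(13,21/8) (16,3) (17,13/4) (17,71/4) (13,77/4)]
3. After y ≥ 0: [(13,21/8) (16,3) (17,13/4) (17,71/4) (13,77/4)]
4. After y ≤ 13: [(13,13) (13,21/8) (16,3) (17,13/4) (17,13)]
5. Canonical ring: [(13,21/8) (16,3) (17,13/4) (17,13) (13,13)]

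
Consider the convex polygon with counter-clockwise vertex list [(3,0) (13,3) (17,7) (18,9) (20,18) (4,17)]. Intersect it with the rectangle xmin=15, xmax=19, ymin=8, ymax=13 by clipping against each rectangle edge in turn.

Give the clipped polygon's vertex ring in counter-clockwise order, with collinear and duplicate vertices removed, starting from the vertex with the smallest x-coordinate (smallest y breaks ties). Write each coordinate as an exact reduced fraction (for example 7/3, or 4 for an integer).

1. After x ≥ 15: [(15,5) (17,7) (18,9) (20,18) (15,283/16)]
2. After x ≤ 19: [(15,5) (17,7) (18,9) (19,27/2) (19,287/16) (15,283/16)]
3. After y ≥ 8: [(15,8) (35/2,8) (18,9) (19,27/2) (19,287/16) (15,283/16)]
4. After y ≤ 13: [(15,13) (15,8) (35/2,8) (18,9) (170/9,13)]
5. Canonical ring: [(15,8) (35/2,8) (18,9) (170/9,13) (15,13)]

Clipped polygon: [(15,8) (35/2,8) (18,9) (170/9,13) (15,13)]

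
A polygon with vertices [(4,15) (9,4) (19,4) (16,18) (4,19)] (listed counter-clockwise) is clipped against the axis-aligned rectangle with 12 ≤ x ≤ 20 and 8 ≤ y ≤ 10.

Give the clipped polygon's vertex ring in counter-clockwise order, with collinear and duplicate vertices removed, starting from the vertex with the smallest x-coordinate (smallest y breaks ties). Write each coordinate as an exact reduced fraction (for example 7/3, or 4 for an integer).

1. After x ≥ 12: [(12,4) (19,4) (16,18) (12,55/3)]
2. After x ≤ 20: [(12,4) (19,4) (16,18) (12,55/3)]
3. After y ≥ 8: [(12,8) (127/7,8) (16,18) (12,55/3)]
4. After y ≤ 10: [(12,10) (12,8) (127/7,8) (124/7,10)]
5. Canonical ring: [(12,8) (127/7,8) (124/7,10) (12,10)]

Clipped polygon: [(12,8) (127/7,8) (124/7,10) (12,10)]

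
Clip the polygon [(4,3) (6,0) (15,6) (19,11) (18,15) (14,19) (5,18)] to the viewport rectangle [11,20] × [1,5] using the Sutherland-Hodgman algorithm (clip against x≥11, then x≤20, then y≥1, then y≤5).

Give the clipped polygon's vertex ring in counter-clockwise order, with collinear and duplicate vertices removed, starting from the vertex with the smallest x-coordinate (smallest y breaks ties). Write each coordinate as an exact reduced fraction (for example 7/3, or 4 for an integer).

Clipped polygon: [(11,10/3) (27/2,5) (11,5)]

1. After x ≥ 11: [(11,10/3) (15,6) (19,11) (18,15) (14,19) (11,56/3)]
2. After x ≤ 20: [(11,10/3) (15,6) (19,11) (18,15) (14,19) (11,56/3)]
3. After y ≥ 1: [(11,10/3) (15,6) (19,11) (18,15) (14,19) (11,56/3)]
4. After y ≤ 5: [(11,5) (11,10/3) (27/2,5)]
5. Canonical ring: [(11,10/3) (27/2,5) (11,5)]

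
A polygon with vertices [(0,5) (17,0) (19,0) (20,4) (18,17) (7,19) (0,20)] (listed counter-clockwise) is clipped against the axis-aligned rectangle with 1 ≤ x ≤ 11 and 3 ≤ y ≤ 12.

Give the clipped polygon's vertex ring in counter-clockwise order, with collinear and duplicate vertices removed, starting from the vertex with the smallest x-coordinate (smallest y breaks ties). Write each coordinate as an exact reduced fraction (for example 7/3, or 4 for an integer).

1. After x ≥ 1: [(1,80/17) (17,0) (19,0) (20,4) (18,17) (7,19) (1,139/7)]
2. After x ≤ 11: [(1,80/17) (11,30/17) (11,201/11) (7,19) (1,139/7)]
3. After y ≥ 3: [(1,80/17) (34/5,3) (11,3) (11,201/11) (7,19) (1,139/7)]
4. After y ≤ 12: [(1,12) (1,80/17) (34/5,3) (11,3) (11,12)]
5. Canonical ring: [(1,80/17) (34/5,3) (11,3) (11,12) (1,12)]

Clipped polygon: [(1,80/17) (34/5,3) (11,3) (11,12) (1,12)]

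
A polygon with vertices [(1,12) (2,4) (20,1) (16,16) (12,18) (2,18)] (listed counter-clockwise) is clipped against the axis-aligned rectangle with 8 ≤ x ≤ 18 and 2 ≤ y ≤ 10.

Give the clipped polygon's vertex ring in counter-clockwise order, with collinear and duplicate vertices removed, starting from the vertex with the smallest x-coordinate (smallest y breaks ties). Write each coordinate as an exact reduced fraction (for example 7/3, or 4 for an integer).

Clipped polygon: [(8,3) (14,2) (18,2) (18,17/2) (88/5,10) (8,10)]

1. After x ≥ 8: [(8,3) (20,1) (16,16) (12,18) (8,18)]
2. After x ≤ 18: [(8,3) (18,4/3) (18,17/2) (16,16) (12,18) (8,18)]
3. After y ≥ 2: [(8,3) (14,2) (18,2) (18,17/2) (16,16) (12,18) (8,18)]
4. After y ≤ 10: [(8,10) (8,3) (14,2) (18,2) (18,17/2) (88/5,10)]
5. Canonical ring: [(8,3) (14,2) (18,2) (18,17/2) (88/5,10) (8,10)]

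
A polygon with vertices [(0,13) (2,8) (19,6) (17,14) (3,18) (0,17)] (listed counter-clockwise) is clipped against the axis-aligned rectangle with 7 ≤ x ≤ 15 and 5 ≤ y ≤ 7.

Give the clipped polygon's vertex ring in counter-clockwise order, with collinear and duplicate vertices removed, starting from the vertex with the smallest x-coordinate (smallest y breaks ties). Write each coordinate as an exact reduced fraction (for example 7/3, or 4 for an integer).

1. After x ≥ 7: [(7,126/17) (19,6) (17,14) (7,118/7)]
2. After x ≤ 15: [(7,126/17) (15,110/17) (15,102/7) (7,118/7)]
3. After y ≥ 5: [(7,126/17) (15,110/17) (15,102/7) (7,118/7)]
4. After y ≤ 7: [(21/2,7) (15,110/17) (15,7)]
5. Canonical ring: [(21/2,7) (15,110/17) (15,7)]

Clipped polygon: [(21/2,7) (15,110/17) (15,7)]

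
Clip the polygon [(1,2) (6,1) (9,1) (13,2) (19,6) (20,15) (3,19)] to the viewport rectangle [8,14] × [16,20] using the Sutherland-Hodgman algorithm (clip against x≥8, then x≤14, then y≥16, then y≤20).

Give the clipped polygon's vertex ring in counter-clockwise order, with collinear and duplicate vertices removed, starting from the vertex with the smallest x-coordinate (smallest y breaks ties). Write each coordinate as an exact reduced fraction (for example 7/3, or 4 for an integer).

1. After x ≥ 8: [(8,1) (9,1) (13,2) (19,6) (20,15) (8,303/17)]
2. After x ≤ 14: [(8,1) (9,1) (13,2) (14,8/3) (14,279/17) (8,303/17)]
3. After y ≥ 16: [(8,16) (14,16) (14,279/17) (8,303/17)]
4. After y ≤ 20: [(8,16) (14,16) (14,279/17) (8,303/17)]
5. Canonical ring: [(8,16) (14,16) (14,279/17) (8,303/17)]

Clipped polygon: [(8,16) (14,16) (14,279/17) (8,303/17)]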